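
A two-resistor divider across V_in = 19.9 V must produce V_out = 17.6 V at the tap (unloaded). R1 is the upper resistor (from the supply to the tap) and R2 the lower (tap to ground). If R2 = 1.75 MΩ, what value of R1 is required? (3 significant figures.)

R1 ≈ 0.229 MΩ

Required fraction k = V_out/V_in = 0.8844.
Rearranging, R1 = R2·(1−k)/k = 1.75 × 0.1307 = 0.2287 MΩ.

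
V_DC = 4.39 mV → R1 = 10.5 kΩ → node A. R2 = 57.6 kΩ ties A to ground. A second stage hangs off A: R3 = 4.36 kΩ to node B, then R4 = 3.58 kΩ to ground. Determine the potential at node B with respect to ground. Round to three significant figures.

Looking into the second stage from A: R3 + R4 = 7.940 kΩ appears in parallel with R2.
Effective lower resistance at A: R2 ‖ 7.940 = 6.978 kΩ.
First divider: V_A = V_DC · 6.978/(10.5 + 6.978) = 1.753 mV.
Stage 2 is unloaded, so V_B = V_A · R4/(R3+R4) = 1.753 × 3.58/7.940 = 0.7903 mV.

V_B ≈ 0.790 mV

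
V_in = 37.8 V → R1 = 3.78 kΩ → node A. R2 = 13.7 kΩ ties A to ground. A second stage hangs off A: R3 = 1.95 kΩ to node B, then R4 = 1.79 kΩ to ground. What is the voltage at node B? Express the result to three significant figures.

V_B ≈ 7.91 V

The second stage (R3 + R4 = 3.740 kΩ) loads node A in parallel with R2.
R2 ‖ (R3+R4) = 2.938 kΩ.
First divider: V_A = V_in · 2.938/(3.78 + 2.938) = 16.53 V.
Then the unloaded second divider: V_B = V_A × R4/(R3+R4) = 16.53 × 0.4786 = 7.912 V.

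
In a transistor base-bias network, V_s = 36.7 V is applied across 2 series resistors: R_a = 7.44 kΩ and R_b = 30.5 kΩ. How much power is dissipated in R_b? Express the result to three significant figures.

P ≈ 28.5 mW

The common current is I = 36.7/37.94 = 0.9673 mA.
P(R_b) = I²·R_b = (0.9673)² × 30.5 = 28.54 mW.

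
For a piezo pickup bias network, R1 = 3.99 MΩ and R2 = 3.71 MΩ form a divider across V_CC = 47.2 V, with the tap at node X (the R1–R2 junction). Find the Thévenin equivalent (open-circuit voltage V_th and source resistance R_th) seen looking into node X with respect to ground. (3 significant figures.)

Open-circuit (no load on X): V_th = V_CC · R2/(R1 + R2) = 47.2 × 3.71/(3.990 + 3.71) = 22.74 V.
Zeroing V_CC shorts the top of R1 to ground, so R_th = R1 ‖ R2 = 1.922 MΩ.

V_th ≈ 22.7 V, R_th ≈ 1.92 MΩ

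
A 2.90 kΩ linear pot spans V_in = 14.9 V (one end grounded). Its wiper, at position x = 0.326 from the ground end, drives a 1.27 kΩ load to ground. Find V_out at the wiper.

V_out ≈ 3.23 V

Lower segment x·R_p = 0.9454 kΩ; upper segment (1−x)·R_p = 1.955 kΩ.
(x·R_p) ‖ R_L = 0.5420 kΩ.
Then V_out = V_in · 0.5420/(1.955 + 0.5420) = 3.235 V.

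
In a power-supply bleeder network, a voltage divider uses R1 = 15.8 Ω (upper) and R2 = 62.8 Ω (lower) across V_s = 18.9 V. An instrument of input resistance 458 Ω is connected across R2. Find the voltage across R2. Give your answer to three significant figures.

First combine the lower leg with the load: R2 ‖ R_L = 55.23 Ω.
Now apply the divider: V_out = 18.9 × 0.7776 = 14.70 V.

V_out ≈ 14.7 V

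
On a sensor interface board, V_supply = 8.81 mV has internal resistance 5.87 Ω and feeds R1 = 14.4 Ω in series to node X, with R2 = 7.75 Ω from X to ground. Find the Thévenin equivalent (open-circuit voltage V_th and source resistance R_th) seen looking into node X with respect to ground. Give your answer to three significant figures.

V_th ≈ 2.44 mV, R_th ≈ 5.61 Ω

R1' = 5.87 + 14.4 = 20.27 Ω (source resistance + R1).
Open-circuit (no load on X): V_th = V_supply · R2/(R1' + R2) = 8.81 × 7.75/(20.27 + 7.75) = 2.437 mV.
Zeroing V_supply shorts the top of R1' to ground, so R_th = R1' ‖ R2 = 5.606 Ω.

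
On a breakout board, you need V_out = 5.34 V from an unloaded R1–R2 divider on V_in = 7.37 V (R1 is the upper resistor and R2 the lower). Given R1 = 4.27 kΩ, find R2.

R2 ≈ 11.2 kΩ

Required fraction k = V_out/V_in = 0.7246.
So R2 = R1 · V_out/(V_in − V_out) = 4.27 × 5.34/(7.37 − 5.34) = 4.27 × 2.631 = 11.23 kΩ.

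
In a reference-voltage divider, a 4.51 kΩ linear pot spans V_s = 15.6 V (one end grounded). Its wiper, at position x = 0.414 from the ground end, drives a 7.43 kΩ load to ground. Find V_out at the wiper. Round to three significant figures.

Split the track: R_lower = x·R_p = 1.867 kΩ, R_upper = (1−x)·R_p = 2.643 kΩ.
R_L loads the lower segment: effective lower R = 1.492 kΩ.
Then V_out = V_s · 1.492/(2.643 + 1.492) = 5.629 V.

V_out ≈ 5.63 V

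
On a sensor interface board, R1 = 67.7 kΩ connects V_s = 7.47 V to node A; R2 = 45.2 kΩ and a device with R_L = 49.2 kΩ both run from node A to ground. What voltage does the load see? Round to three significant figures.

The load sits in parallel with R2, giving an effective lower resistance R2' = R2·R_L/(R2+R_L) = 23.56 kΩ.
Voltage divider with the loaded lower leg: V_out = 7.47 × 23.56/(67.7 + 23.56) = 7.47 × 0.2581 = 1.928 V.
(Unloaded it would be 2.99 V; the load pulls it down.)

V_out ≈ 1.93 V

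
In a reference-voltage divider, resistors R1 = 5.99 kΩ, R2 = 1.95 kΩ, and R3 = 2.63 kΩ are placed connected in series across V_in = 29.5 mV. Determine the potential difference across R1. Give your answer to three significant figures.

V ≈ 16.7 mV

Series total: ΣR = 5.99 + 1.95 + 2.63 = 10.57 kΩ.
By the voltage-divider rule, V = 29.5 × 5.990/10.57 = 16.72 mV.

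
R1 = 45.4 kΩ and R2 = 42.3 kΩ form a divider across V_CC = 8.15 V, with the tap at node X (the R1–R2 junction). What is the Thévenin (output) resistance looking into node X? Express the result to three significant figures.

R_th ≈ 21.9 kΩ

Zeroing V_CC shorts the top of R1 to ground, so R_th = R1 ‖ R2 = 21.90 kΩ.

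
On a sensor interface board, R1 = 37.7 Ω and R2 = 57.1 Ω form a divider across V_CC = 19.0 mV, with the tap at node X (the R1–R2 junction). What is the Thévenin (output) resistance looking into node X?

Looking into X with the source shorted: R_th = R1·R2/(R1+R2) = 37.70 × 57.1/94.80 = 22.71 Ω.

R_th ≈ 22.7 Ω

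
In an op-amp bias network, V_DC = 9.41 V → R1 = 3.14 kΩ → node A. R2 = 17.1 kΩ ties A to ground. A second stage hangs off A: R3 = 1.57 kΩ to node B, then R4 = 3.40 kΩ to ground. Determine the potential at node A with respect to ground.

The second stage (R3 + R4 = 4.970 kΩ) loads node A in parallel with R2.
Effective lower resistance at A: R2 ‖ 4.970 = 3.851 kΩ.
V_A = 9.41 × 3.851/(3.14 + 3.851) = 5.183 V.

V_A ≈ 5.18 V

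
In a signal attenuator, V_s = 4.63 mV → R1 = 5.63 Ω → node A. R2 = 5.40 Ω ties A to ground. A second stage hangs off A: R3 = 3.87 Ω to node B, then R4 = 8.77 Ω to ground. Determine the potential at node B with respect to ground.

V_B ≈ 1.29 mV

The second stage (R3 + R4 = 12.64 Ω) loads node A in parallel with R2.
R2 ‖ (R3+R4) = 3.784 Ω.
V_A = 4.63 × 3.784/(5.63 + 3.784) = 1.861 mV.
V_B = V_A × 0.6938 = 1.291 mV.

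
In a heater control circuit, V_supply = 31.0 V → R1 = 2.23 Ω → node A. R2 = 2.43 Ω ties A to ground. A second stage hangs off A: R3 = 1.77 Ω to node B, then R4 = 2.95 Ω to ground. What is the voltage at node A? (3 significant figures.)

V_A ≈ 13.0 V

Node A sees R2 in parallel with the series input of stage 2, R3 + R4 = 4.720 Ω.
R2 ‖ (R3+R4) = 1.604 Ω.
First divider: V_A = V_supply · 1.604/(2.23 + 1.604) = 12.97 V.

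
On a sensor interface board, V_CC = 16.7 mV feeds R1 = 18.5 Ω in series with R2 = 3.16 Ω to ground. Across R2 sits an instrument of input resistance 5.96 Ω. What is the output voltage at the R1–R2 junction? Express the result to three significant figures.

First combine the lower leg with the load: R2 ‖ R_L = 2.065 Ω.
Voltage divider with the loaded lower leg: V_out = 16.7 × 2.065/(18.5 + 2.065) = 16.7 × 0.1004 = 1.677 mV.

V_out ≈ 1.68 mV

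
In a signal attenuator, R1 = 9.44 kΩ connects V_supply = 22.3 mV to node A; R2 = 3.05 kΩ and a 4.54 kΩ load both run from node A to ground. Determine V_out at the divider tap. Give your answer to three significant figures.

V_out ≈ 3.61 mV

The load sits in parallel with R2, giving an effective lower resistance R2' = R2·R_L/(R2+R_L) = 1.824 kΩ.
Then V_out = V_supply · R2'/(R1 + R2') = 22.3 × 1.824/11.26 = 3.612 mV.
(Unloaded it would be 5.45 mV; the load pulls it down.)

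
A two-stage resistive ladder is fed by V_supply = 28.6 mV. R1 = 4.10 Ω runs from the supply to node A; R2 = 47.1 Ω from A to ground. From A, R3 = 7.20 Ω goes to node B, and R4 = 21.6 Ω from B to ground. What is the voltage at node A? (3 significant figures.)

V_A ≈ 23.3 mV

Looking into the second stage from A: R3 + R4 = 28.80 Ω appears in parallel with R2.
Effective lower resistance at A: R2 ‖ 28.80 = 17.87 Ω.
First divider: V_A = V_supply · 17.87/(4.10 + 17.87) = 23.26 mV.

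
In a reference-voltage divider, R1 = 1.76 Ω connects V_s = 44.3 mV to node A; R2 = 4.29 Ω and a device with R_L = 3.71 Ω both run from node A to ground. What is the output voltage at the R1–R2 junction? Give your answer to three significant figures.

V_out ≈ 23.5 mV

R2 ‖ R_L = (4.29 × 3.71)/(4.29 + 3.71) = 1.989 Ω.
Now apply the divider: V_out = 44.3 × 0.5306 = 23.51 mV.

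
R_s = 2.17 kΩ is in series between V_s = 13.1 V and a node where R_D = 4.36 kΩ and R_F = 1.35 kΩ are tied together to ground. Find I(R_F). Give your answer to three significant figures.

I ≈ 3.13 mA

Parallel bank: R_p = 1/(1/4.36 + 1/1.35) = 1.031 kΩ.
V_A = 13.1 × 1.031/3.201 = 4.219 V.
Branch current I = V_A/R_F = 4.219/1.35 = 3.125 mA.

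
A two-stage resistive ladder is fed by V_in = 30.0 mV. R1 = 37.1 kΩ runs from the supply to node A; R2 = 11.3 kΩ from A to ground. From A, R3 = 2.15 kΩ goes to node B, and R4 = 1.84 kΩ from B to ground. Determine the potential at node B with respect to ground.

The second stage (R3 + R4 = 3.990 kΩ) loads node A in parallel with R2.
Effective lower resistance at A: R2 ‖ 3.990 = 2.949 kΩ.
First divider: V_A = V_in · 2.949/(37.1 + 2.949) = 2.209 mV.
V_B = V_A × 0.4612 = 1.019 mV.

V_B ≈ 1.02 mV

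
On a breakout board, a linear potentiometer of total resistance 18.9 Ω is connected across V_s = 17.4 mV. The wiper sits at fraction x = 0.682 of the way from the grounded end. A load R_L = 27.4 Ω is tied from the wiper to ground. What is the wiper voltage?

V_out ≈ 10.3 mV

Lower segment x·R_p = 12.89 Ω; upper segment (1−x)·R_p = 6.010 Ω.
(x·R_p) ‖ R_L = 8.766 Ω.
Then V_out = V_s · 8.766/(6.010 + 8.766) = 10.32 mV.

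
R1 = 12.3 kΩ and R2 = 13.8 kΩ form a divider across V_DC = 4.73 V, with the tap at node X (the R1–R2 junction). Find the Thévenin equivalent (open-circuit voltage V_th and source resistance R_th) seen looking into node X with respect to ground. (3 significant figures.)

V_th ≈ 2.50 V, R_th ≈ 6.50 kΩ

With X open, the divider is unloaded: V_th = 4.73 × 13.8/26.10 = 2.501 V.
Zeroing V_DC shorts the top of R1 to ground, so R_th = R1 ‖ R2 = 6.503 kΩ.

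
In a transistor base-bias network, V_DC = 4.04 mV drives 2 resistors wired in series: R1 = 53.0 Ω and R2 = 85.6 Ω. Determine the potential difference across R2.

V ≈ 2.50 mV

Series total: ΣR = 53.0 + 85.6 = 138.6 Ω.
Voltage divider: V = V_DC · (85.60 / 138.6) = 4.04 × 0.6176 = 2.495 mV.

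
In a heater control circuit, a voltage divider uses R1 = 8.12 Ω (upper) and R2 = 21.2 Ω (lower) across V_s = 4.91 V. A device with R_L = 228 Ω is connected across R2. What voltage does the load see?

First combine the lower leg with the load: R2 ‖ R_L = 19.40 Ω.
Voltage divider with the loaded lower leg: V_out = 4.91 × 19.40/(8.12 + 19.40) = 4.91 × 0.7049 = 3.461 V.

V_out ≈ 3.46 V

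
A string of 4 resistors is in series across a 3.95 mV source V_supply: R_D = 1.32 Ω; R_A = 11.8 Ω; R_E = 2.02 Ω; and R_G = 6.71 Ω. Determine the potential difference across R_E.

V ≈ 0.365 mV

ΣR = 1.32 + 11.8 + 2.02 + 6.71 = 21.85 Ω.
By the voltage-divider rule, V = 3.95 × 2.020/21.85 = 0.3652 mV.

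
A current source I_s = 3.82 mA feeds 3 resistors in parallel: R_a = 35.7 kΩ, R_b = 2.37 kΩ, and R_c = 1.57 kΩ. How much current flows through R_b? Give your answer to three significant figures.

Conductances: ΣG = 1/35.7 + 1/2.37 + 1/1.57 = 1.087 (1/kΩ).
By the current-divider rule, I = I_s · G_k/ΣG = 3.82 × 0.3882 = 1.483 mA.

I ≈ 1.48 mA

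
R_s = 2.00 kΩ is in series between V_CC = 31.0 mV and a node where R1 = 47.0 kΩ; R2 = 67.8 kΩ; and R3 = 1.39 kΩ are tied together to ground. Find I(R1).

I ≈ 0.263 µA

Combine the parallel branches: R_p = (1/47.0 + 1/67.8 + 1/1.39)⁻¹ = 1.324 kΩ.
V_A = 31.0 × 1.324/3.324 = 12.35 mV.
Branch current I = V_A/R1 = 12.35/47.0 = 0.2627 µA.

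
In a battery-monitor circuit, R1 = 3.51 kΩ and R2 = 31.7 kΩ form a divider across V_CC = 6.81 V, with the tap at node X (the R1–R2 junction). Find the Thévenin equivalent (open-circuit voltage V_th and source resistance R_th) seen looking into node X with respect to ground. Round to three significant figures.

V_th ≈ 6.13 V, R_th ≈ 3.16 kΩ

With X open, the divider is unloaded: V_th = 6.81 × 31.7/35.21 = 6.131 V.
With V_CC suppressed (replaced by a short), R_th = R1 ‖ R2 = (3.510 × 31.7)/(3.510 + 31.7) = 3.160 kΩ.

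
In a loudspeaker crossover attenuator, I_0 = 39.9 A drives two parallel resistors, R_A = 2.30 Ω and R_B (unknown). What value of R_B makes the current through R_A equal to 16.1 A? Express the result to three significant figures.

R_B ≈ 1.56 Ω

In a two-way split, I_A/I_0 = R_B/(R_A + R_B).
With f = 0.4035, R_B = R_A · f/(1−f) = 2.30 × 0.6765 = 1.556 Ω.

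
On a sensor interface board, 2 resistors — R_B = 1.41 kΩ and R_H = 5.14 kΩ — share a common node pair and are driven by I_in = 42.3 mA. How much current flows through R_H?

I ≈ 9.11 mA

With just two branches, the current splits inversely with resistance.
I(R_H) = 42.3 × 1.41/(1.41 + 5.14) = 42.3 × 0.2153 = 9.106 mA.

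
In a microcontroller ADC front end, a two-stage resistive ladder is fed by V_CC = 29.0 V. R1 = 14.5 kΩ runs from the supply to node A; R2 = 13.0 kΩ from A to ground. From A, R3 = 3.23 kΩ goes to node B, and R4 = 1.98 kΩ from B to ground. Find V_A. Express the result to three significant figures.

Looking into the second stage from A: R3 + R4 = 5.210 kΩ appears in parallel with R2.
R2 ‖ (R3+R4) = 3.719 kΩ.
First divider: V_A = V_CC · 3.719/(14.5 + 3.719) = 5.920 V.

V_A ≈ 5.92 V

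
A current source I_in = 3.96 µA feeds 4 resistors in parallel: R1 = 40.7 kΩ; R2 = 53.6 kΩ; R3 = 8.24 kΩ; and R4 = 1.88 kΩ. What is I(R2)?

I ≈ 0.106 µA

Total conductance ΣG = 1/40.7 + 1/53.6 + 1/8.24 + 1/1.88 = 0.6965 (units of 1/kΩ).
By the current-divider rule, I = I_in · G_k/ΣG = 3.96 × 0.02679 = 0.1061 µA.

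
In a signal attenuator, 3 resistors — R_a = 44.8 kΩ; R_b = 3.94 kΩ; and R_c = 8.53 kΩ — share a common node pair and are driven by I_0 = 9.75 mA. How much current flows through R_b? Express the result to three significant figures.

I ≈ 6.29 mA

Conductances: ΣG = 1/44.8 + 1/3.94 + 1/8.53 = 0.3934 (1/kΩ).
R_b takes the fraction G_k/ΣG = 0.2538/0.3934 = 0.6452, so I = 9.75 × 0.6452 = 6.291 mA.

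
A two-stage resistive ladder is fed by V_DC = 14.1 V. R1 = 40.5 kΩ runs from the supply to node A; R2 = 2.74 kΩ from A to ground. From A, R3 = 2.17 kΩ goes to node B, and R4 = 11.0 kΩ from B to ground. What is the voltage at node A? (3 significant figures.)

Looking into the second stage from A: R3 + R4 = 13.17 kΩ appears in parallel with R2.
Effective lower resistance at A: R2 ‖ 13.17 = 2.268 kΩ.
First divider: V_A = V_DC · 2.268/(40.5 + 2.268) = 0.7478 V.

V_A ≈ 0.748 V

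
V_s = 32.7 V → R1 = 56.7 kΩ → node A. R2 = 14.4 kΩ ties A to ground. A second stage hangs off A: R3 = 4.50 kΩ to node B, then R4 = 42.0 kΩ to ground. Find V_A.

Node A sees R2 in parallel with the series input of stage 2, R3 + R4 = 46.50 kΩ.
Effective lower resistance at A: R2 ‖ 46.50 = 11.00 kΩ.
V_A = 32.7 × 11.00/(56.7 + 11.00) = 5.311 V.

V_A ≈ 5.31 V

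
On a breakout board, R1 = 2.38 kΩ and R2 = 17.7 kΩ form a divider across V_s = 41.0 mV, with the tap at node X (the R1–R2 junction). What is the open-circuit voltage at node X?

V_th ≈ 36.1 mV

With X open, the divider is unloaded: V_th = 41.0 × 17.7/20.08 = 36.14 mV.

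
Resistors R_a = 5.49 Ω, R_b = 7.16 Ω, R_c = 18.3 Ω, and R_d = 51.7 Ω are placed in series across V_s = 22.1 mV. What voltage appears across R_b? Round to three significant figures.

V ≈ 1.91 mV

ΣR = 5.49 + 7.16 + 18.3 + 51.7 = 82.65 Ω.
V = V_s · R/ΣR = 22.1 × 0.08663 = 1.915 mV.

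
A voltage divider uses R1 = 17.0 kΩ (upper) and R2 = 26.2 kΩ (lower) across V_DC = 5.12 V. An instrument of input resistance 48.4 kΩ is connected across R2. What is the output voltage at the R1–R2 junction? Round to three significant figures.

First combine the lower leg with the load: R2 ‖ R_L = 17.00 kΩ.
Now apply the divider: V_out = 5.12 × 0.5000 = 2.560 V.

V_out ≈ 2.56 V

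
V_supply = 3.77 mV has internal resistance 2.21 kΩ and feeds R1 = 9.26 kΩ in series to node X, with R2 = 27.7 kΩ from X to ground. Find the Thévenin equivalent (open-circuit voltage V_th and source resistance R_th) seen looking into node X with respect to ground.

R1' = 2.21 + 9.26 = 11.47 kΩ (source resistance + R1).
With X open, the divider is unloaded: V_th = 3.77 × 27.7/39.17 = 2.666 mV.
Zeroing V_supply shorts the top of R1' to ground, so R_th = R1' ‖ R2 = 8.111 kΩ.

V_th ≈ 2.67 mV, R_th ≈ 8.11 kΩ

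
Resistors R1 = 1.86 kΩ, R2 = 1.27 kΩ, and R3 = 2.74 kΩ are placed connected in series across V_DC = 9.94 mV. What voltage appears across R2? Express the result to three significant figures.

V ≈ 2.15 mV

Total series resistance ΣR = 1.86 + 1.27 + 2.74 = 5.870 kΩ.
By the voltage-divider rule, V = 9.94 × 1.270/5.870 = 2.151 mV.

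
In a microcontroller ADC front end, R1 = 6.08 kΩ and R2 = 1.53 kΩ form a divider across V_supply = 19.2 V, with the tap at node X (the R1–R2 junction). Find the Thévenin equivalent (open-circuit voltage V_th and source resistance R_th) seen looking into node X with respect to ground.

V_th ≈ 3.86 V, R_th ≈ 1.22 kΩ

Open-circuit (no load on X): V_th = V_supply · R2/(R1 + R2) = 19.2 × 1.53/(6.080 + 1.53) = 3.860 V.
With V_supply suppressed (replaced by a short), R_th = R1 ‖ R2 = (6.080 × 1.53)/(6.080 + 1.53) = 1.222 kΩ.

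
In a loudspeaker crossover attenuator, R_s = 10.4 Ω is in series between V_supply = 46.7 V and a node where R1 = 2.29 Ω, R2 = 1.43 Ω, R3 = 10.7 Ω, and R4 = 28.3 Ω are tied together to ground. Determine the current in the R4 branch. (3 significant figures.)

I ≈ 0.117 A

Combine the parallel branches: R_p = (1/2.29 + 1/1.43 + 1/10.7 + 1/28.3)⁻¹ = 0.7907 Ω.
V_A by voltage divider: V_A = 46.7 × 0.7907/(10.4 + 0.7907) = 3.299 V.
I(R4) = V_A / R4 = 3.299/28.3 = 0.1166 A.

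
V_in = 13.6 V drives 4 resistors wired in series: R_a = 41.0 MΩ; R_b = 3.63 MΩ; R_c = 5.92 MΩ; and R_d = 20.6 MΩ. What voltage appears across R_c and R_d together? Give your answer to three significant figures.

V ≈ 5.07 V

ΣR = 41.0 + 3.63 + 5.92 + 20.6 = 71.15 MΩ.
R_{R_c..R_d} = 5.92 + 20.6 = 26.52 MΩ.
By the voltage-divider rule, V = 13.6 × 26.52/71.15 = 5.069 V.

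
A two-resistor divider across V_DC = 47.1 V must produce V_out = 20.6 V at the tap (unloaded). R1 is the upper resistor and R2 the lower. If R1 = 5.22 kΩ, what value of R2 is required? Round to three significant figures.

V_out/V_DC = R2/(R1+R2) = 0.4374.
Rearranging, R2 = R1·k/(1−k) = 5.22 × 0.7774 = 4.058 kΩ.

R2 ≈ 4.06 kΩ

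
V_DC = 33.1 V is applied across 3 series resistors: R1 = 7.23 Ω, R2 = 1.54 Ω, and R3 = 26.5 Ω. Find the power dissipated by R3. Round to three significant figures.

P ≈ 23.3 W

The common current is I = 33.1/35.27 = 0.9385 A.
P(R3) = I²·R3 = (0.9385)² × 26.5 = 23.34 W.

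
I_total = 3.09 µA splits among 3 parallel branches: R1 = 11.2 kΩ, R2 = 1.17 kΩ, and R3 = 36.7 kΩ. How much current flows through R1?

Total conductance ΣG = 1/11.2 + 1/1.17 + 1/36.7 = 0.9712 (units of 1/kΩ).
Current divider: I(R1) = I_total · G_k/ΣG = 3.09 × (0.08929/0.9712) = 3.09 × 0.09193 = 0.2841 µA.

I ≈ 0.284 µA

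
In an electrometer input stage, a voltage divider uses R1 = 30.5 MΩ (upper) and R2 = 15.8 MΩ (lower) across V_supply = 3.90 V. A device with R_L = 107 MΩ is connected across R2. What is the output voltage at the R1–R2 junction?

V_out ≈ 1.21 V

The load sits in parallel with R2, giving an effective lower resistance R2' = R2·R_L/(R2+R_L) = 13.77 MΩ.
Now apply the divider: V_out = 3.90 × 0.3110 = 1.213 V.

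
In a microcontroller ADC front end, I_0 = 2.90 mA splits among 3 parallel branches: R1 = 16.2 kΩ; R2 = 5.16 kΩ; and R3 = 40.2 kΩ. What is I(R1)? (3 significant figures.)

Conductances: ΣG = 1/16.2 + 1/5.16 + 1/40.2 = 0.2804 (1/kΩ).
Current divider: I(R1) = I_0 · G_k/ΣG = 2.90 × (0.06173/0.2804) = 2.90 × 0.2201 = 0.6384 mA.

I ≈ 0.638 mA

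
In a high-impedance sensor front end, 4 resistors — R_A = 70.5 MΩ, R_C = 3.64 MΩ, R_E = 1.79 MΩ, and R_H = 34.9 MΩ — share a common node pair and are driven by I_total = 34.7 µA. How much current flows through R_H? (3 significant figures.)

I ≈ 1.13 µA

Total conductance ΣG = 1/70.5 + 1/3.64 + 1/1.79 + 1/34.9 = 0.8762 (units of 1/MΩ).
By the current-divider rule, I = I_total · G_k/ΣG = 34.7 × 0.03270 = 1.135 µA.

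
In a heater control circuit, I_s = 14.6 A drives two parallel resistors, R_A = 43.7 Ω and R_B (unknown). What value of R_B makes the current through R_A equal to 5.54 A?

Two-branch current divider: I_A = I_s · R_B/(R_A + R_B).
5.54/14.6 = R_B/(R_A + R_B) → R_B = R_A · (0.3795)/(1 − 0.3795) = 43.7 × 0.6115 = 26.72 Ω.

R_B ≈ 26.7 Ω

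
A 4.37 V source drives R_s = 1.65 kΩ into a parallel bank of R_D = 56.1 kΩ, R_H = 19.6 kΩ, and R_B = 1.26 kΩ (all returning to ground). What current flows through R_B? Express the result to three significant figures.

I ≈ 1.43 mA

Parallel bank: R_p = 1/(1/56.1 + 1/19.6 + 1/1.26) = 1.159 kΩ.
V_A = 4.37 × 1.159/2.809 = 1.803 V.
Branch current I = V_A/R_B = 1.803/1.26 = 1.431 mA.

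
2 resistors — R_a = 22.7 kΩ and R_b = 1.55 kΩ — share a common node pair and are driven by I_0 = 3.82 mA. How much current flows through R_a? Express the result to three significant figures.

I ≈ 0.244 mA

With just two branches, the current splits inversely with resistance.
So I = 3.82 × 1.55/24.25 = 0.2442 mA.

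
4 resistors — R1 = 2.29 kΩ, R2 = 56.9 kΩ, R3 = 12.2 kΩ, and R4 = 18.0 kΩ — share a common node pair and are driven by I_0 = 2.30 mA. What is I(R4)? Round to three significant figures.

Conductances: ΣG = 1/2.29 + 1/56.9 + 1/12.2 + 1/18.0 = 0.5918 (1/kΩ).
Current divider: I(R4) = I_0 · G_k/ΣG = 2.30 × (0.05556/0.5918) = 2.30 × 0.09388 = 0.2159 mA.

I ≈ 0.216 mA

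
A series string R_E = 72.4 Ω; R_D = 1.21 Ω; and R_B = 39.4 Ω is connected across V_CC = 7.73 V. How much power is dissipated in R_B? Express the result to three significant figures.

ΣR = 113.0 Ω → I = 7.73/113.0 = 0.06840 A.
P = I²R = 0.004679 × 39.4 = 0.1843 W.

P ≈ 0.184 W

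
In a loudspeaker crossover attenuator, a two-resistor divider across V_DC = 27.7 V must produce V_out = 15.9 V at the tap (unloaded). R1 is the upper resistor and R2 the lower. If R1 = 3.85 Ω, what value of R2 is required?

R2 ≈ 5.19 Ω

The divider ratio is R2/(R1+R2) = 15.9/27.7 = 0.5740.
So R2 = R1 · V_out/(V_DC − V_out) = 3.85 × 15.9/(27.7 − 15.9) = 3.85 × 1.347 = 5.188 Ω.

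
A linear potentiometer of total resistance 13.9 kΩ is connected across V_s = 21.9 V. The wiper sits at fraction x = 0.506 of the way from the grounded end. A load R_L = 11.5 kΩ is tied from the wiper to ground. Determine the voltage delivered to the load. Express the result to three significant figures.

V_out ≈ 8.51 V

Lower segment x·R_p = 7.033 kΩ; upper segment (1−x)·R_p = 6.867 kΩ.
Lower segment in parallel with the load: 7.033 ‖ 11.5 = 4.364 kΩ.
V_out = 21.9 × 4.364/(6.867 + 4.364) = 8.510 V.
(Unloaded: V_out = x·V_s = 11.1 V.)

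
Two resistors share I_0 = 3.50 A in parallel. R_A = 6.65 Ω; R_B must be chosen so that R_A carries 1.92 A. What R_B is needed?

The fraction through R_A equals R_B/(R_A+R_B).
With f = 0.5486, R_B = R_A · f/(1−f) = 6.65 × 1.215 = 8.081 Ω.

R_B ≈ 8.08 Ω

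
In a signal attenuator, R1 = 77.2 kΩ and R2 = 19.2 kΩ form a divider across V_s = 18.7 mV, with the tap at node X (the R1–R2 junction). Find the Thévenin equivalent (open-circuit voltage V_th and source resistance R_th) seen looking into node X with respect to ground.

V_th ≈ 3.72 mV, R_th ≈ 15.4 kΩ

V_th is the unloaded tap voltage: V_s · R2/(R1+R2) = 18.7 × 0.1992 = 3.724 mV.
Looking into X with the source shorted: R_th = R1·R2/(R1+R2) = 77.20 × 19.2/96.40 = 15.38 kΩ.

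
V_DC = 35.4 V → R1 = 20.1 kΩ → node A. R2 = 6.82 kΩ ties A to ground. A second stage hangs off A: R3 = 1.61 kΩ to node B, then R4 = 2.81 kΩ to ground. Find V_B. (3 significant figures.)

V_B ≈ 2.65 V

Looking into the second stage from A: R3 + R4 = 4.420 kΩ appears in parallel with R2.
Effective lower resistance at A: R2 ‖ 4.420 = 2.682 kΩ.
So V_A = 35.4 × 0.1177 = 4.167 V.
Then the unloaded second divider: V_B = V_A × R4/(R3+R4) = 4.167 × 0.6357 = 2.649 V.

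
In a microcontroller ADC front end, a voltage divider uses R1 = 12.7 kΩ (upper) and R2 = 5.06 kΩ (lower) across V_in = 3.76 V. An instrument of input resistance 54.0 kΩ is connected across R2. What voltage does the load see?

V_out ≈ 1.00 V

First combine the lower leg with the load: R2 ‖ R_L = 4.626 kΩ.
Voltage divider with the loaded lower leg: V_out = 3.76 × 4.626/(12.7 + 4.626) = 3.76 × 0.2670 = 1.004 V.
(Unloaded it would be 1.07 V; the load pulls it down.)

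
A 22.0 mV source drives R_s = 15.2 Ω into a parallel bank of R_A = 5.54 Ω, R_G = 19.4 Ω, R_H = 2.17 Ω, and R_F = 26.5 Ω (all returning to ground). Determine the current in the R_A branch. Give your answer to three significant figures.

I ≈ 0.328 mA

Combine the parallel branches: R_p = (1/5.54 + 1/19.4 + 1/2.17 + 1/26.5)⁻¹ = 1.369 Ω.
V_A = 22.0 × 1.369/16.57 = 1.817 mV.
I(R_A) = V_A / R_A = 1.817/5.54 = 0.3280 mA.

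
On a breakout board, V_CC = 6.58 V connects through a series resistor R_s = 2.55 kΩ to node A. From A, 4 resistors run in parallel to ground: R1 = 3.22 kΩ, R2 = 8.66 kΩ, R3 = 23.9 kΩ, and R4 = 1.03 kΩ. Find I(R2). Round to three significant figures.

I ≈ 0.163 mA

Parallel bank: R_p = 1/(1/3.22 + 1/8.66 + 1/23.9 + 1/1.03) = 0.6950 kΩ.
Node voltage V_A = V_CC · R_p/(R_s + R_p) = 6.58 × 0.2142 = 1.409 V.
Branch current I = V_A/R2 = 1.409/8.66 = 0.1627 mA.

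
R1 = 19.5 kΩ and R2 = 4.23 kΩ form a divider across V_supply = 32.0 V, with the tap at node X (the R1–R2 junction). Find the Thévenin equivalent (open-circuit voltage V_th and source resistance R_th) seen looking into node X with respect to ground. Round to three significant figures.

Open-circuit (no load on X): V_th = V_supply · R2/(R1 + R2) = 32.0 × 4.23/(19.50 + 4.23) = 5.704 V.
Looking into X with the source shorted: R_th = R1·R2/(R1+R2) = 19.50 × 4.23/23.73 = 3.476 kΩ.

V_th ≈ 5.70 V, R_th ≈ 3.48 kΩ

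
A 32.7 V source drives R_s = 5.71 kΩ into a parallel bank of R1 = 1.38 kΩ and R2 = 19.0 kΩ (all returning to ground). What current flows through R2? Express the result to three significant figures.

Equivalent of the parallel group: R_p = 1.287 kΩ.
Node voltage V_A = V_in · R_p/(R_s + R_p) = 32.7 × 0.1839 = 6.013 V.
I(R2) = V_A / R2 = 6.013/19.0 = 0.3165 mA.
(Equivalently: I_total = 4.674 mA, then current-divider fraction G_k/ΣG = 0.06771.)

I ≈ 0.316 mA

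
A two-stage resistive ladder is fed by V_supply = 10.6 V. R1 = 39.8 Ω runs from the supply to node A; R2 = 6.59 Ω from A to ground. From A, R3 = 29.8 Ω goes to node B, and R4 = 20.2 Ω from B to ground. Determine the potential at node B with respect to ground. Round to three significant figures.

The second stage (R3 + R4 = 50.00 Ω) loads node A in parallel with R2.
Effective lower resistance at A: R2 ‖ 50.00 = 5.823 Ω.
So V_A = 10.6 × 0.1276 = 1.353 V.
Stage 2 is unloaded, so V_B = V_A · R4/(R3+R4) = 1.353 × 20.2/50.00 = 0.5465 V.

V_B ≈ 0.547 V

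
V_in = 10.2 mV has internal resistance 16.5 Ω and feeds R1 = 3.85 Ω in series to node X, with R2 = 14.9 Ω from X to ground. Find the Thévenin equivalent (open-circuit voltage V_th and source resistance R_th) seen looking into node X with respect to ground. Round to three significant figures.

V_th ≈ 4.31 mV, R_th ≈ 8.60 Ω

R1' = 16.5 + 3.85 = 20.35 Ω (source resistance + R1).
V_th is the unloaded tap voltage: V_in · R2/(R1'+R2) = 10.2 × 0.4227 = 4.311 mV.
Looking into X with the source shorted: R_th = R1'·R2/(R1'+R2) = 20.35 × 14.9/35.25 = 8.602 Ω.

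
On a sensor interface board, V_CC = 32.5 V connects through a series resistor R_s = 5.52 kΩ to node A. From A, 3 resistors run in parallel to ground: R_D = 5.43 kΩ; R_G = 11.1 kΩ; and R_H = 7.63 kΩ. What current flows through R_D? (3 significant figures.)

I ≈ 1.85 mA

Parallel bank: R_p = 1/(1/5.43 + 1/11.1 + 1/7.63) = 2.467 kΩ.
Node voltage V_A = V_CC · R_p/(R_s + R_p) = 32.5 × 0.3089 = 10.04 V.
Branch current I = V_A/R_D = 10.04/5.43 = 1.849 mA.
(Check via current divider: I_total = 4.069 mA; share G_k/ΣG = 0.4544 → same result.)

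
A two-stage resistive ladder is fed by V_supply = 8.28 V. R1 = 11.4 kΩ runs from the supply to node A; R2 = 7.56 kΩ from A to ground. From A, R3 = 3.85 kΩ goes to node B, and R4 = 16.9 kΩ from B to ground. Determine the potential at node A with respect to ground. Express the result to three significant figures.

V_A ≈ 2.71 V

The second stage (R3 + R4 = 20.75 kΩ) loads node A in parallel with R2.
Effective lower resistance at A: R2 ‖ 20.75 = 5.541 kΩ.
First divider: V_A = V_supply · 5.541/(11.4 + 5.541) = 2.708 V.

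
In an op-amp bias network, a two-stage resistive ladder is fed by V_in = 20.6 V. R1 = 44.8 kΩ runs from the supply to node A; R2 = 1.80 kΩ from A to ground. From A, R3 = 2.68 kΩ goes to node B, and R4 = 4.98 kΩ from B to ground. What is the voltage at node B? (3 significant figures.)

V_B ≈ 0.422 V

The second stage (R3 + R4 = 7.660 kΩ) loads node A in parallel with R2.
R2 ‖ (R3+R4) = 1.458 kΩ.
So V_A = 20.6 × 0.03151 = 0.6491 V.
Then the unloaded second divider: V_B = V_A × R4/(R3+R4) = 0.6491 × 0.6501 = 0.4220 V.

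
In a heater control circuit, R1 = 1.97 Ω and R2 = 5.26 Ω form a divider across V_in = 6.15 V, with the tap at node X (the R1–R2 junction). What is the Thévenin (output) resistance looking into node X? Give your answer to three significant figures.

R_th ≈ 1.43 Ω

Zeroing V_in shorts the top of R1 to ground, so R_th = R1 ‖ R2 = 1.433 Ω.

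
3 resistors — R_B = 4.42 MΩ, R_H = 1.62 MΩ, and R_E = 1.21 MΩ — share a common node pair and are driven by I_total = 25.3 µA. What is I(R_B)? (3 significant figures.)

I ≈ 3.43 µA

Conductances: ΣG = 1/4.42 + 1/1.62 + 1/1.21 = 1.670 (1/MΩ).
By the current-divider rule, I = I_total · G_k/ΣG = 25.3 × 0.1355 = 3.428 µA.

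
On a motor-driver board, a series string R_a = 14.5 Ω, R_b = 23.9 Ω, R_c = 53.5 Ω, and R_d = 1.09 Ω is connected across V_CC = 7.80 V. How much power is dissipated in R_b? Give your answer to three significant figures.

P ≈ 0.168 W

Series current I = V_CC/ΣR = 7.80/92.99 = 0.08388 A.
V(R_b) = I·R = 2.005 V; P = V·I = 2.005 × 0.08388 = 0.1682 W.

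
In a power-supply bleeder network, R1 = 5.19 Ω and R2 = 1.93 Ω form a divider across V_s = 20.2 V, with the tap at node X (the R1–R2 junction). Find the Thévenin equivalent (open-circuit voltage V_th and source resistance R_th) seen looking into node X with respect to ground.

Open-circuit (no load on X): V_th = V_s · R2/(R1 + R2) = 20.2 × 1.93/(5.190 + 1.93) = 5.476 V.
With V_s suppressed (replaced by a short), R_th = R1 ‖ R2 = (5.190 × 1.93)/(5.190 + 1.93) = 1.407 Ω.

V_th ≈ 5.48 V, R_th ≈ 1.41 Ω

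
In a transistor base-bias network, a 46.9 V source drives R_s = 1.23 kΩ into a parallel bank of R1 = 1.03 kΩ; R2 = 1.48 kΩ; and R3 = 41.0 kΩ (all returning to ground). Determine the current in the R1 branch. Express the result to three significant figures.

Parallel bank: R_p = 1/(1/1.03 + 1/1.48 + 1/41.0) = 0.5985 kΩ.
V_A = 46.9 × 0.5985/1.828 = 15.35 V.
Branch current I = V_A/R1 = 15.35/1.03 = 14.90 mA.
(Check via current divider: I_total = 25.65 mA; share G_k/ΣG = 0.5810 → same result.)

I ≈ 14.9 mA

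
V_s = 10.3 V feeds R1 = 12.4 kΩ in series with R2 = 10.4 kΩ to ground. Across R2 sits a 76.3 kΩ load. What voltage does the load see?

V_out ≈ 4.37 V

The load sits in parallel with R2, giving an effective lower resistance R2' = R2·R_L/(R2+R_L) = 9.152 kΩ.
Now apply the divider: V_out = 10.3 × 0.4247 = 4.374 V.
(Unloaded it would be 4.70 V; the load pulls it down.)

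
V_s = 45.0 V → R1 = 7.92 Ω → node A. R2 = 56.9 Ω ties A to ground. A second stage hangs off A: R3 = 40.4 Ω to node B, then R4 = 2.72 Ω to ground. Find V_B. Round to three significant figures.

The second stage (R3 + R4 = 43.12 Ω) loads node A in parallel with R2.
Effective lower resistance at A: R2 ‖ 43.12 = 24.53 Ω.
V_A = 45.0 × 24.53/(7.92 + 24.53) = 34.02 V.
Then the unloaded second divider: V_B = V_A × R4/(R3+R4) = 34.02 × 0.06308 = 2.146 V.

V_B ≈ 2.15 V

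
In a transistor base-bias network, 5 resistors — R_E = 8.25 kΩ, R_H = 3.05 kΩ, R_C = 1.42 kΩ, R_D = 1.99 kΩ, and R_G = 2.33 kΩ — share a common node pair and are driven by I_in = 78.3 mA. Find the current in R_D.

I ≈ 18.9 mA

ΣG = 1/8.25 + 1/3.05 + 1/1.42 + 1/1.99 + 1/2.33 = 2.085.
Current divider: I(R_D) = I_in · G_k/ΣG = 78.3 × (0.5025/2.085) = 78.3 × 0.2410 = 18.87 mA.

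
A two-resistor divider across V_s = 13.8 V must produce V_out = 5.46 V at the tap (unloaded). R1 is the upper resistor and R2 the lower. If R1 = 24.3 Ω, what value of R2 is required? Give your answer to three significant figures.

R2 ≈ 15.9 Ω

The divider ratio is R2/(R1+R2) = 5.46/13.8 = 0.3957.
So R2 = R1 · V_out/(V_s − V_out) = 24.3 × 5.46/(13.8 − 5.46) = 24.3 × 0.6547 = 15.91 Ω.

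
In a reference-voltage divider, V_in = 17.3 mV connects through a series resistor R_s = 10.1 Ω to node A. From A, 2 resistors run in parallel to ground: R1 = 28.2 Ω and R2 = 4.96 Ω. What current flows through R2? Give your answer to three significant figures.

Parallel bank: R_p = 1/(1/28.2 + 1/4.96) = 4.218 Ω.
V_A by voltage divider: V_A = 17.3 × 4.218/(10.1 + 4.218) = 5.097 mV.
I(R2) = V_A / R2 = 5.097/4.96 = 1.028 mA.

I ≈ 1.03 mA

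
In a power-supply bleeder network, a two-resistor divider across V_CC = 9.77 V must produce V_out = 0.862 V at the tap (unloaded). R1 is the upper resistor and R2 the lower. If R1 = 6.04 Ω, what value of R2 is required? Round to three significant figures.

The divider ratio is R2/(R1+R2) = 0.862/9.77 = 0.08823.
R2 = R1 · 0.08823/(1 − 0.08823) = 0.5845 Ω.

R2 ≈ 0.584 Ω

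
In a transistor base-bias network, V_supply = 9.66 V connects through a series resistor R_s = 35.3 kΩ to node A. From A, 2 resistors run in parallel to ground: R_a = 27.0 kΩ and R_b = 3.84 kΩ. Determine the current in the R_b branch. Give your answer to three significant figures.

Equivalent of the parallel group: R_p = 3.362 kΩ.
V_A = 9.66 × 3.362/38.66 = 0.8400 V.
I(R_b) = V_A / R_b = 0.8400/3.84 = 0.2187 mA.

I ≈ 0.219 mA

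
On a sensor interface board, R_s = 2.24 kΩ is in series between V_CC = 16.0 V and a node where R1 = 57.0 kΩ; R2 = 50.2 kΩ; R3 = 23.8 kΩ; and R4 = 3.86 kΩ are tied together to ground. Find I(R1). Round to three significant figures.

I ≈ 0.160 mA

Combine the parallel branches: R_p = (1/57.0 + 1/50.2 + 1/23.8 + 1/3.86)⁻¹ = 2.954 kΩ.
Node voltage V_A = V_CC · R_p/(R_s + R_p) = 16.0 × 0.5687 = 9.099 V.
I(R1) = V_A / R1 = 9.099/57.0 = 0.1596 mA.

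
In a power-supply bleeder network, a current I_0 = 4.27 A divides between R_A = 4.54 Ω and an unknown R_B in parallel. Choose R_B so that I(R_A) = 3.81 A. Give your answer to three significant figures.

In a two-way split, I_A/I_0 = R_B/(R_A + R_B).
With f = 0.8923, R_B = R_A · f/(1−f) = 4.54 × 8.283 = 37.60 Ω.

R_B ≈ 37.6 Ω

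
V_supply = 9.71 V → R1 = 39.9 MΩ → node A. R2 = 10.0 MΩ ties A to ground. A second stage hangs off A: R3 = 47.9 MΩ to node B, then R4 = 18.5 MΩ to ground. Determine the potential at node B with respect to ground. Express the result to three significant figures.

Looking into the second stage from A: R3 + R4 = 66.40 MΩ appears in parallel with R2.
Effective lower resistance at A: R2 ‖ 66.40 = 8.691 MΩ.
So V_A = 9.71 × 0.1789 = 1.737 V.
Then the unloaded second divider: V_B = V_A × R4/(R3+R4) = 1.737 × 0.2786 = 0.4839 V.

V_B ≈ 0.484 V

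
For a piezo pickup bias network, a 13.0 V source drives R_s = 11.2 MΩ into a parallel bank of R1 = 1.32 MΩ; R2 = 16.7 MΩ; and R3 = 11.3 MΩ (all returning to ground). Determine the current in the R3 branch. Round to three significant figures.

I ≈ 0.103 µA

Combine the parallel branches: R_p = (1/1.32 + 1/16.7 + 1/11.3)⁻¹ = 1.104 MΩ.
Node voltage V_A = V_in · R_p/(R_s + R_p) = 13.0 × 0.08971 = 1.166 V.
I(R3) = V_A / R3 = 1.166/11.3 = 0.1032 µA.
(Equivalently: I_total = 1.057 µA, then current-divider fraction G_k/ΣG = 0.09768.)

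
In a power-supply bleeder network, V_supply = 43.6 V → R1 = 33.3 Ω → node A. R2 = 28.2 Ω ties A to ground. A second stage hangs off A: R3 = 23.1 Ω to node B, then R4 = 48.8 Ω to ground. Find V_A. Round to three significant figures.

Node A sees R2 in parallel with the series input of stage 2, R3 + R4 = 71.90 Ω.
Effective lower resistance at A: R2 ‖ 71.90 = 20.26 Ω.
V_A = 43.6 × 20.26/(33.3 + 20.26) = 16.49 V.

V_A ≈ 16.5 V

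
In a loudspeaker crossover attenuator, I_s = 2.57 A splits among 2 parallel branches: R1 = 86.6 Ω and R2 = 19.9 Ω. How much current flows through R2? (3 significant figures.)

With just two branches, the current splits inversely with resistance.
I(R2) = 2.57 × 86.6/(86.6 + 19.9) = 2.57 × 0.8131 = 2.090 A.

I ≈ 2.09 A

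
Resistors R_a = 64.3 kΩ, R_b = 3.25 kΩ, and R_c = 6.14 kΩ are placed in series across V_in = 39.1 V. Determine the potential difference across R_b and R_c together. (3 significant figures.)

V ≈ 4.98 V

Total series resistance ΣR = 64.3 + 3.25 + 6.14 = 73.69 kΩ.
R_{R_b..R_c} = 3.25 + 6.14 = 9.390 kΩ.
By the voltage-divider rule, V = 39.1 × 9.390/73.69 = 4.982 V.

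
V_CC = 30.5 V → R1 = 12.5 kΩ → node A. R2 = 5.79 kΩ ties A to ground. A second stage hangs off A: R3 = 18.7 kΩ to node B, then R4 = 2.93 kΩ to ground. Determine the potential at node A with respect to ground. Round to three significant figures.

V_A ≈ 8.16 V

The second stage (R3 + R4 = 21.63 kΩ) loads node A in parallel with R2.
R2 ‖ (R3+R4) = 4.567 kΩ.
So V_A = 30.5 × 0.2676 = 8.162 V.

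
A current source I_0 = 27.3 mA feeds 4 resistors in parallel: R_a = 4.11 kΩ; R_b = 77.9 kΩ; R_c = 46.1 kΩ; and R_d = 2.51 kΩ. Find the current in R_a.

Total conductance ΣG = 1/4.11 + 1/77.9 + 1/46.1 + 1/2.51 = 0.6762 (units of 1/kΩ).
By the current-divider rule, I = I_0 · G_k/ΣG = 27.3 × 0.3598 = 9.822 mA.

I ≈ 9.82 mA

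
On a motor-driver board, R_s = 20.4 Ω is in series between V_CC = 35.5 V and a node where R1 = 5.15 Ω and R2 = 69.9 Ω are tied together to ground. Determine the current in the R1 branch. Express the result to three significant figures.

I ≈ 1.31 A

Combine the parallel branches: R_p = (1/5.15 + 1/69.9)⁻¹ = 4.797 Ω.
Node voltage V_A = V_CC · R_p/(R_s + R_p) = 35.5 × 0.1904 = 6.758 V.
I(R1) = V_A / R1 = 6.758/5.15 = 1.312 A.
(Check via current divider: I_total = 1.409 A; share G_k/ΣG = 0.9314 → same result.)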